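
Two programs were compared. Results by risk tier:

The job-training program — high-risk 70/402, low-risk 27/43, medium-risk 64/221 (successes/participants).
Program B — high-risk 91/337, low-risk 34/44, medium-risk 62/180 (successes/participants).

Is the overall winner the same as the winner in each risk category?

High-risk: the job-training program 70/402 = 17.4%, Program B 91/337 = 27.0% → Program B
Low-risk: the job-training program 27/43 = 62.8%, Program B 34/44 = 77.3% → Program B
Medium-risk: the job-training program 64/221 = 29.0%, Program B 62/180 = 34.4% → Program B
Overall: the job-training program 161/666 = 24.2%, Program B 187/561 = 33.3% → Program B
Program B wins overall and in every risk group — no reversal.

Yes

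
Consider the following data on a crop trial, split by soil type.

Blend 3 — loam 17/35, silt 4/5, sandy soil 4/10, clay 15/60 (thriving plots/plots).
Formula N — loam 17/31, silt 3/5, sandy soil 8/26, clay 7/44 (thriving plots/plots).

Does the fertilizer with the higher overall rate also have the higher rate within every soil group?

No

Loam: Blend 3 17/35 = 48.6%, Formula N 17/31 = 54.8% → Formula N
Silt: Blend 3 4/5 = 80.0%, Formula N 3/5 = 60.0% → Blend 3
Sandy soil: Blend 3 4/10 = 40.0%, Formula N 8/26 = 30.8% → Blend 3
Clay: Blend 3 15/60 = 25.0%, Formula N 7/44 = 15.9% → Blend 3
Overall: Blend 3 40/110 = 36.4%, Formula N 35/106 = 33.0% → Blend 3
Neither sweeps: Blend 3 wins 3 of 4 groups, Formula N wins 1. Blend 3 wins overall but not every group — no Simpson reversal.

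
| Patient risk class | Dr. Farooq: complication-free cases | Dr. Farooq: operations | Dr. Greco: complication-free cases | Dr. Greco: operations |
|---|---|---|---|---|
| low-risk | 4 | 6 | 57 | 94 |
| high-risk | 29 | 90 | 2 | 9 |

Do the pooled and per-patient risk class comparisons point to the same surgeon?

Low-risk: Dr. Farooq 4/6 = 66.7%, Dr. Greco 57/94 = 60.6% → Dr. Farooq
High-risk: Dr. Farooq 29/90 = 32.2%, Dr. Greco 2/9 = 22.2% → Dr. Farooq
Overall: Dr. Farooq 33/96 = 34.4%, Dr. Greco 59/103 = 57.3% → Dr. Greco
Dr. Farooq wins each patient risk group but Dr. Greco wins overall — the comparison reverses. Dr. Farooq's operations skew toward high-risk, which has a lower base rate.

No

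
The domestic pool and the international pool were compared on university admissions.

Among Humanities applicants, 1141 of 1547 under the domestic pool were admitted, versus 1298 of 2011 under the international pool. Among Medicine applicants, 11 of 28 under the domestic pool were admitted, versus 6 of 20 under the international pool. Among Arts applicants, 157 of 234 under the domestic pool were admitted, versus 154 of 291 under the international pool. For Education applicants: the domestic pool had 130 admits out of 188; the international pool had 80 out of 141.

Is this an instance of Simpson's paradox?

No

Humanities: the domestic pool 1141/1547 = 73.8%, the international pool 1298/2011 = 64.5% → the domestic pool
Medicine: the domestic pool 11/28 = 39.3%, the international pool 6/20 = 30.0% → the domestic pool
Arts: the domestic pool 157/234 = 67.1%, the international pool 154/291 = 52.9% → the domestic pool
Education: the domestic pool 130/188 = 69.1%, the international pool 80/141 = 56.7% → the domestic pool
Overall: the domestic pool 1439/1997 = 72.1%, the international pool 1538/2463 = 62.4% → the domestic pool
The domestic pool wins overall and in every department group — no reversal.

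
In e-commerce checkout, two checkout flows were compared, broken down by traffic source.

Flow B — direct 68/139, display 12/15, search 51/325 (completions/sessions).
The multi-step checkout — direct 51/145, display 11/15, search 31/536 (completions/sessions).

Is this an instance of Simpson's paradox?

Direct: Flow B 68/139 = 48.9%, the multi-step checkout 51/145 = 35.2% → Flow B
Display: Flow B 12/15 = 80.0%, the multi-step checkout 11/15 = 73.3% → Flow B
Search: Flow B 51/325 = 15.7%, the multi-step checkout 31/536 = 5.8% → Flow B
Overall: Flow B 131/479 = 27.3%, the multi-step checkout 93/696 = 13.4% → Flow B
Flow B wins overall and in every traffic group — no reversal.

No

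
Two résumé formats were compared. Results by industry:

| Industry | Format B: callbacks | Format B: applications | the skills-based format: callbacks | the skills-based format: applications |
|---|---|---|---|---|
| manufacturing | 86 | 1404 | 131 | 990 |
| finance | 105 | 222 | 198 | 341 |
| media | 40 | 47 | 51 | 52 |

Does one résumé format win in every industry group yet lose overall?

Manufacturing: Format B 86/1404 = 6.1%, the skills-based format 131/990 = 13.2% → the skills-based format
Finance: Format B 105/222 = 47.3%, the skills-based format 198/341 = 58.1% → the skills-based format
Media: Format B 40/47 = 85.1%, the skills-based format 51/52 = 98.1% → the skills-based format
Overall: Format B 231/1673 = 13.8%, the skills-based format 380/1383 = 27.5% → the skills-based format
The skills-based format wins overall and in every industry group — no reversal.

No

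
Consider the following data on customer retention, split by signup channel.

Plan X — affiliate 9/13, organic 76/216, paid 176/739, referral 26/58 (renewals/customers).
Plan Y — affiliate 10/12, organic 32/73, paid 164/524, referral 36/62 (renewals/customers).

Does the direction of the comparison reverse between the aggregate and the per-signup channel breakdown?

Affiliate: Plan X 9/13 = 69.2%, Plan Y 10/12 = 83.3% → Plan Y
Organic: Plan X 76/216 = 35.2%, Plan Y 32/73 = 43.8% → Plan Y
Paid: Plan X 176/739 = 23.8%, Plan Y 164/524 = 31.3% → Plan Y
Referral: Plan X 26/58 = 44.8%, Plan Y 36/62 = 58.1% → Plan Y
Overall: Plan X 287/1026 = 28.0%, Plan Y 242/671 = 36.1% → Plan Y
Plan Y wins overall and in every signup group — no reversal.

No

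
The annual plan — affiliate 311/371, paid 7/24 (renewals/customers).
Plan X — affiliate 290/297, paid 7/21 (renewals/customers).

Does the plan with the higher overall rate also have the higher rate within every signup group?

Yes

Affiliate: the annual plan 311/371 = 83.8%, Plan X 290/297 = 97.6% → Plan X
Paid: the annual plan 7/24 = 29.2%, Plan X 7/21 = 33.3% → Plan X
Overall: the annual plan 318/395 = 80.5%, Plan X 297/318 = 93.4% → Plan X
Plan X wins overall and in every signup group — no reversal.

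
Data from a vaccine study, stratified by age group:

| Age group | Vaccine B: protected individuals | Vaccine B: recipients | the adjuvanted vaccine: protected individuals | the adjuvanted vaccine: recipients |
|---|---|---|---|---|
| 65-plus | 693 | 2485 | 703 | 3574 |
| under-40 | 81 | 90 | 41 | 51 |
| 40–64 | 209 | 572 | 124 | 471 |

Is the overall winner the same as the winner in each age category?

65-plus: Vaccine B 693/2485 = 27.9%, the adjuvanted vaccine 703/3574 = 19.7% → Vaccine B
Under-40: Vaccine B 81/90 = 90.0%, the adjuvanted vaccine 41/51 = 80.4% → Vaccine B
40–64: Vaccine B 209/572 = 36.5%, the adjuvanted vaccine 124/471 = 26.3% → Vaccine B
Overall: Vaccine B 983/3147 = 31.2%, the adjuvanted vaccine 868/4096 = 21.2% → Vaccine B
Vaccine B wins overall and in every age group — no reversal.

Yes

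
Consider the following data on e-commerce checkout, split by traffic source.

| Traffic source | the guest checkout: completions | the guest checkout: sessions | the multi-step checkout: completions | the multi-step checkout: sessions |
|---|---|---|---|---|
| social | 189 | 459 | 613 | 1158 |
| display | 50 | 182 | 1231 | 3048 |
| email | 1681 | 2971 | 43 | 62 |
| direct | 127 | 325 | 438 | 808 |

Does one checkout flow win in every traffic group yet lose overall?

Social: the guest checkout 189/459 = 41.2%, the multi-step checkout 613/1158 = 52.9% → the multi-step checkout
Display: the guest checkout 50/182 = 27.5%, the multi-step checkout 1231/3048 = 40.4% → the multi-step checkout
Email: the guest checkout 1681/2971 = 56.6%, the multi-step checkout 43/62 = 69.4% → the multi-step checkout
Direct: the guest checkout 127/325 = 39.1%, the multi-step checkout 438/808 = 54.2% → the multi-step checkout
Overall: the guest checkout 2047/3937 = 52.0%, the multi-step checkout 2325/5076 = 45.8% → the guest checkout
The multi-step checkout wins each traffic group but the guest checkout wins overall — the comparison reverses. The multi-step checkout's sessions skew toward display, which has a lower base rate.

Yes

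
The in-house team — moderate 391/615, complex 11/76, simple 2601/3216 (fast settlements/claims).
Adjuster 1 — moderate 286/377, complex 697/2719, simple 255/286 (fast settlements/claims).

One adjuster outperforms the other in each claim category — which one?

Moderate: the in-house team 391/615 = 63.6%, Adjuster 1 286/377 = 75.9% → Adjuster 1
Complex: the in-house team 11/76 = 14.5%, Adjuster 1 697/2719 = 25.6% → Adjuster 1
Simple: the in-house team 2601/3216 = 80.9%, Adjuster 1 255/286 = 89.2% → Adjuster 1
Adjuster 1 has the higher rate in all 3 groups.

Adjuster 1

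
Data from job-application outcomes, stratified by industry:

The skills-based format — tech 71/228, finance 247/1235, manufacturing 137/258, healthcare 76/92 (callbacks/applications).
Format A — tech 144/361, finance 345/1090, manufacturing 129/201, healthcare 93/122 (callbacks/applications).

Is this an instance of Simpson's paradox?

No

Tech: the skills-based format 71/228 = 31.1%, Format A 144/361 = 39.9% → Format A
Finance: the skills-based format 247/1235 = 20.0%, Format A 345/1090 = 31.7% → Format A
Manufacturing: the skills-based format 137/258 = 53.1%, Format A 129/201 = 64.2% → Format A
Healthcare: the skills-based format 76/92 = 82.6%, Format A 93/122 = 76.2% → the skills-based format
Overall: the skills-based format 531/1813 = 29.3%, Format A 711/1774 = 40.1% → Format A
Neither sweeps: the skills-based format wins 1 of 4 groups, Format A wins 3. Format A wins overall but not every group — no Simpson reversal.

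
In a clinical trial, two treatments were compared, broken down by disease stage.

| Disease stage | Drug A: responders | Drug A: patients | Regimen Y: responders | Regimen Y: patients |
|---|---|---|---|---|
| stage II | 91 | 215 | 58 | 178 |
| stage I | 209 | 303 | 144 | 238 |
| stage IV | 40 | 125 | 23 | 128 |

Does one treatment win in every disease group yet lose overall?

Stage II: Drug A 91/215 = 42.3%, Regimen Y 58/178 = 32.6% → Drug A
Stage I: Drug A 209/303 = 69.0%, Regimen Y 144/238 = 60.5% → Drug A
Stage IV: Drug A 40/125 = 32.0%, Regimen Y 23/128 = 18.0% → Drug A
Overall: Drug A 340/643 = 52.9%, Regimen Y 225/544 = 41.4% → Drug A
Drug A wins overall and in every disease group — no reversal.

No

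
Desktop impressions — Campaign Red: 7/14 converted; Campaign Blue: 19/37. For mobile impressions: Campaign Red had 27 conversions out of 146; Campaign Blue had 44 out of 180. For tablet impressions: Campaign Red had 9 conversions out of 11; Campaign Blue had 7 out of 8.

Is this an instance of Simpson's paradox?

No

Desktop: Campaign Red 7/14 = 50.0%, Campaign Blue 19/37 = 51.4% → Campaign Blue
Mobile: Campaign Red 27/146 = 18.5%, Campaign Blue 44/180 = 24.4% → Campaign Blue
Tablet: Campaign Red 9/11 = 81.8%, Campaign Blue 7/8 = 87.5% → Campaign Blue
Overall: Campaign Red 43/171 = 25.1%, Campaign Blue 70/225 = 31.1% → Campaign Blue
Campaign Blue wins overall and in every device group — no reversal.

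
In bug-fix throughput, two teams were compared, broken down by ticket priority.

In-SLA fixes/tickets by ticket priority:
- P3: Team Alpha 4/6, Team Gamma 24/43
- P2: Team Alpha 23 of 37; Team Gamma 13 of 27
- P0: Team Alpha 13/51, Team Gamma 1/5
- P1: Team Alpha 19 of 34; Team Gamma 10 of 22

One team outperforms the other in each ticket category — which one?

P3: Team Alpha 4/6 = 66.7%, Team Gamma 24/43 = 55.8% → Team Alpha
P2: Team Alpha 23/37 = 62.2%, Team Gamma 13/27 = 48.1% → Team Alpha
P0: Team Alpha 13/51 = 25.5%, Team Gamma 1/5 = 20.0% → Team Alpha
P1: Team Alpha 19/34 = 55.9%, Team Gamma 10/22 = 45.5% → Team Alpha
Team Alpha has the higher rate in all 4 groups.

Team Alpha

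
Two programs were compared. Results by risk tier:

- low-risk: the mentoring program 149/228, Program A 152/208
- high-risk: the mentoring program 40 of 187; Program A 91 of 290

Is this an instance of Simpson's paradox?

Low-risk: the mentoring program 149/228 = 65.4%, Program A 152/208 = 73.1% → Program A
High-risk: the mentoring program 40/187 = 21.4%, Program A 91/290 = 31.4% → Program A
Overall: the mentoring program 189/415 = 45.5%, Program A 243/498 = 48.8% → Program A
Program A wins overall and in every risk group — no reversal.

No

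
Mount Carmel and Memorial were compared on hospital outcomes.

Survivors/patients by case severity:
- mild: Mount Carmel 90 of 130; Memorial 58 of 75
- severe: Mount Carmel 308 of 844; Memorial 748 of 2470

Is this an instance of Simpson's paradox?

No

Mild: Mount Carmel 90/130 = 69.2%, Memorial 58/75 = 77.3% → Memorial
Severe: Mount Carmel 308/844 = 36.5%, Memorial 748/2470 = 30.3% → Mount Carmel
Overall: Mount Carmel 398/974 = 40.9%, Memorial 806/2545 = 31.7% → Mount Carmel
Neither sweeps: Mount Carmel wins 1 of 2 groups, Memorial wins 1. Mount Carmel wins overall but not every group — no Simpson reversal.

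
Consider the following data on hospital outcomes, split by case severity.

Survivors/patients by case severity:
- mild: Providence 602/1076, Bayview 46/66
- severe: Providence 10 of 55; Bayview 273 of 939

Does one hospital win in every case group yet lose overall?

Mild: Providence 602/1076 = 55.9%, Bayview 46/66 = 69.7% → Bayview
Severe: Providence 10/55 = 18.2%, Bayview 273/939 = 29.1% → Bayview
Overall: Providence 612/1131 = 54.1%, Bayview 319/1005 = 31.7% → Providence
Bayview wins each case group but Providence wins overall — the comparison reverses. Bayview's patients skew toward severe, which has a lower base rate.

Yes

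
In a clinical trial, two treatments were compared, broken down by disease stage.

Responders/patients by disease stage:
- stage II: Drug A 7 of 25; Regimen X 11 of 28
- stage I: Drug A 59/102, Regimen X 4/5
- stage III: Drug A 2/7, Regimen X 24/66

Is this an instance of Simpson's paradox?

Yes

Stage II: Drug A 7/25 = 28.0%, Regimen X 11/28 = 39.3% → Regimen X
Stage I: Drug A 59/102 = 57.8%, Regimen X 4/5 = 80.0% → Regimen X
Stage III: Drug A 2/7 = 28.6%, Regimen X 24/66 = 36.4% → Regimen X
Overall: Drug A 68/134 = 50.7%, Regimen X 39/99 = 39.4% → Drug A
Regimen X wins each disease group but Drug A wins overall — the comparison reverses. Regimen X's patients skew toward stage III, which has a lower base rate.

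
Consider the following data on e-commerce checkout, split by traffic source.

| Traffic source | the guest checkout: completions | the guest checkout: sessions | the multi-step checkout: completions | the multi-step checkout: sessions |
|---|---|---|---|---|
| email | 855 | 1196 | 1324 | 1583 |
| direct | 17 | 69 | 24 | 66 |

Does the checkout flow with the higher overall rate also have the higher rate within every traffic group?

Email: the guest checkout 855/1196 = 71.5%, the multi-step checkout 1324/1583 = 83.6% → the multi-step checkout
Direct: the guest checkout 17/69 = 24.6%, the multi-step checkout 24/66 = 36.4% → the multi-step checkout
Overall: the guest checkout 872/1265 = 68.9%, the multi-step checkout 1348/1649 = 81.7% → the multi-step checkout
The multi-step checkout wins overall and in every traffic group — no reversal.

Yes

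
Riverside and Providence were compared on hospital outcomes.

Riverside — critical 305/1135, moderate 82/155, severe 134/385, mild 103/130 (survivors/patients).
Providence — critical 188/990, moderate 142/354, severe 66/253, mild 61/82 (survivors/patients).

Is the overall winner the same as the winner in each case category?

Yes

Critical: Riverside 305/1135 = 26.9%, Providence 188/990 = 19.0% → Riverside
Moderate: Riverside 82/155 = 52.9%, Providence 142/354 = 40.1% → Riverside
Severe: Riverside 134/385 = 34.8%, Providence 66/253 = 26.1% → Riverside
Mild: Riverside 103/130 = 79.2%, Providence 61/82 = 74.4% → Riverside
Overall: Riverside 624/1805 = 34.6%, Providence 457/1679 = 27.2% → Riverside
Riverside wins overall and in every case group — no reversal.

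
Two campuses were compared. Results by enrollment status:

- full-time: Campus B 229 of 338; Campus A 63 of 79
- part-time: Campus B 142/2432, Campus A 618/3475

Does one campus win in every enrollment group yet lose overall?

Full-time: Campus B 229/338 = 67.8%, Campus A 63/79 = 79.7% → Campus A
Part-time: Campus B 142/2432 = 5.8%, Campus A 618/3475 = 17.8% → Campus A
Overall: Campus B 371/2770 = 13.4%, Campus A 681/3554 = 19.2% → Campus A
Campus A wins overall and in every enrollment group — no reversal.

No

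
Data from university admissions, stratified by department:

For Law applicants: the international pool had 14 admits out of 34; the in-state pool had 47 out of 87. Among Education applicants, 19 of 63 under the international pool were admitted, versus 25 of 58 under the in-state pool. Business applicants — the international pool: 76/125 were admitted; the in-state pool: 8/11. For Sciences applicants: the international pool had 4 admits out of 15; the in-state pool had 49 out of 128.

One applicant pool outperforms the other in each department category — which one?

Law: the international pool 14/34 = 41.2%, the in-state pool 47/87 = 54.0% → the in-state pool
Education: the international pool 19/63 = 30.2%, the in-state pool 25/58 = 43.1% → the in-state pool
Business: the international pool 76/125 = 60.8%, the in-state pool 8/11 = 72.7% → the in-state pool
Sciences: the international pool 4/15 = 26.7%, the in-state pool 49/128 = 38.3% → the in-state pool
The in-state pool has the higher rate in all 4 groups.

the in-state pool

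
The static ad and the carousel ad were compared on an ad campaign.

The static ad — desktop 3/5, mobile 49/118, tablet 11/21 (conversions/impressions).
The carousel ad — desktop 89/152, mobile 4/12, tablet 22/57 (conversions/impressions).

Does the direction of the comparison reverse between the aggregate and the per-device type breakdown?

Yes

Desktop: the static ad 3/5 = 60.0%, the carousel ad 89/152 = 58.6% → the static ad
Mobile: the static ad 49/118 = 41.5%, the carousel ad 4/12 = 33.3% → the static ad
Tablet: the static ad 11/21 = 52.4%, the carousel ad 22/57 = 38.6% → the static ad
Overall: the static ad 63/144 = 43.8%, the carousel ad 115/221 = 52.0% → the carousel ad
The static ad wins each device group but the carousel ad wins overall — the comparison reverses. The static ad's impressions skew toward mobile, which has a lower base rate.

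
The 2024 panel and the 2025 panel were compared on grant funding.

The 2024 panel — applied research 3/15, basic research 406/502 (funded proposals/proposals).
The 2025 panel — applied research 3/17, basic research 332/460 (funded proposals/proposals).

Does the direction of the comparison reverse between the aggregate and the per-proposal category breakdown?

Applied research: the 2024 panel 3/15 = 20.0%, the 2025 panel 3/17 = 17.6% → the 2024 panel
Basic research: the 2024 panel 406/502 = 80.9%, the 2025 panel 332/460 = 72.2% → the 2024 panel
Overall: the 2024 panel 409/517 = 79.1%, the 2025 panel 335/477 = 70.2% → the 2024 panel
The 2024 panel wins overall and in every proposal group — no reversal.

No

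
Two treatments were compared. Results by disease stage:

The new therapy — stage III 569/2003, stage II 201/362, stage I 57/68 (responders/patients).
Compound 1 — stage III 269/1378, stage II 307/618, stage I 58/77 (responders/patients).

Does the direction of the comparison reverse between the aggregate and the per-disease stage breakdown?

No

Stage III: the new therapy 569/2003 = 28.4%, Compound 1 269/1378 = 19.5% → the new therapy
Stage II: the new therapy 201/362 = 55.5%, Compound 1 307/618 = 49.7% → the new therapy
Stage I: the new therapy 57/68 = 83.8%, Compound 1 58/77 = 75.3% → the new therapy
Overall: the new therapy 827/2433 = 34.0%, Compound 1 634/2073 = 30.6% → the new therapy
The new therapy wins overall and in every disease group — no reversal.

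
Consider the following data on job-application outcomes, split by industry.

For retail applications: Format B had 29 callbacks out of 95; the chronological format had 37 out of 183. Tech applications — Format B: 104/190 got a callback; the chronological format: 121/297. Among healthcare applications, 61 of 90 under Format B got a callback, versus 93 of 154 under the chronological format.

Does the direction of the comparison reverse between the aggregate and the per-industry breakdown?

No

Retail: Format B 29/95 = 30.5%, the chronological format 37/183 = 20.2% → Format B
Tech: Format B 104/190 = 54.7%, the chronological format 121/297 = 40.7% → Format B
Healthcare: Format B 61/90 = 67.8%, the chronological format 93/154 = 60.4% → Format B
Overall: Format B 194/375 = 51.7%, the chronological format 251/634 = 39.6% → Format B
Format B wins overall and in every industry group — no reversal.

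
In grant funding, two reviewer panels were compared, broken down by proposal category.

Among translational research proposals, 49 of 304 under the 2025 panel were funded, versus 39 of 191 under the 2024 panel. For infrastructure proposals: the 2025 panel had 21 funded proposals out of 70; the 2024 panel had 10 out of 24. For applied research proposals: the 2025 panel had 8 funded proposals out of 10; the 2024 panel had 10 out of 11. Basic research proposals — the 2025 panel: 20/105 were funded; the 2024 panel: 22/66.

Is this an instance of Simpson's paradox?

Translational research: the 2025 panel 49/304 = 16.1%, the 2024 panel 39/191 = 20.4% → the 2024 panel
Infrastructure: the 2025 panel 21/70 = 30.0%, the 2024 panel 10/24 = 41.7% → the 2024 panel
Applied research: the 2025 panel 8/10 = 80.0%, the 2024 panel 10/11 = 90.9% → the 2024 panel
Basic research: the 2025 panel 20/105 = 19.0%, the 2024 panel 22/66 = 33.3% → the 2024 panel
Overall: the 2025 panel 98/489 = 20.0%, the 2024 panel 81/292 = 27.7% → the 2024 panel
The 2024 panel wins overall and in every proposal group — no reversal.

No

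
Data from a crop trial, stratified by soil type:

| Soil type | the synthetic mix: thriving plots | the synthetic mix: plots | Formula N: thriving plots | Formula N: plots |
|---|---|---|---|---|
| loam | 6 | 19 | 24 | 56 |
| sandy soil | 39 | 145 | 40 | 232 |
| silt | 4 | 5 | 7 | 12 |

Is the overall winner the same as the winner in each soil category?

Loam: the synthetic mix 6/19 = 31.6%, Formula N 24/56 = 42.9% → Formula N
Sandy soil: the synthetic mix 39/145 = 26.9%, Formula N 40/232 = 17.2% → the synthetic mix
Silt: the synthetic mix 4/5 = 80.0%, Formula N 7/12 = 58.3% → the synthetic mix
Overall: the synthetic mix 49/169 = 29.0%, Formula N 71/300 = 23.7% → the synthetic mix
Neither sweeps: the synthetic mix wins 2 of 3 groups, Formula N wins 1. The synthetic mix wins overall but not every group — no Simpson reversal.

No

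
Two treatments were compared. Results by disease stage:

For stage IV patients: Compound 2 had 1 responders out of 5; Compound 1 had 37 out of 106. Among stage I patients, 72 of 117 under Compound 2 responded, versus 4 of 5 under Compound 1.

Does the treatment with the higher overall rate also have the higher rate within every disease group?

No

Stage IV: Compound 2 1/5 = 20.0%, Compound 1 37/106 = 34.9% → Compound 1
Stage I: Compound 2 72/117 = 61.5%, Compound 1 4/5 = 80.0% → Compound 1
Overall: Compound 2 73/122 = 59.8%, Compound 1 41/111 = 36.9% → Compound 2
Compound 1 wins each disease group but Compound 2 wins overall — the comparison reverses. Compound 1's patients skew toward stage IV, which has a lower base rate.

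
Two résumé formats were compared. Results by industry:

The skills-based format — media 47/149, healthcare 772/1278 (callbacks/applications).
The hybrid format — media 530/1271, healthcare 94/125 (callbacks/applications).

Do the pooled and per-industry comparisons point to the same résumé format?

Media: the skills-based format 47/149 = 31.5%, the hybrid format 530/1271 = 41.7% → the hybrid format
Healthcare: the skills-based format 772/1278 = 60.4%, the hybrid format 94/125 = 75.2% → the hybrid format
Overall: the skills-based format 819/1427 = 57.4%, the hybrid format 624/1396 = 44.7% → the skills-based format
The hybrid format wins each industry group but the skills-based format wins overall — the comparison reverses. The hybrid format's applications skew toward media, which has a lower base rate.

No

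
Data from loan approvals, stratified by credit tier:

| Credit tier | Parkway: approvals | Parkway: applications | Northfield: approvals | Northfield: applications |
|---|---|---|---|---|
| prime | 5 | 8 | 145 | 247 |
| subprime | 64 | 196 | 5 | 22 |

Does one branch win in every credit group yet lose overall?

Prime: Parkway 5/8 = 62.5%, Northfield 145/247 = 58.7% → Parkway
Subprime: Parkway 64/196 = 32.7%, Northfield 5/22 = 22.7% → Parkway
Overall: Parkway 69/204 = 33.8%, Northfield 150/269 = 55.8% → Northfield
Parkway wins each credit group but Northfield wins overall — the comparison reverses. Parkway's applications skew toward subprime, which has a lower base rate.

Yes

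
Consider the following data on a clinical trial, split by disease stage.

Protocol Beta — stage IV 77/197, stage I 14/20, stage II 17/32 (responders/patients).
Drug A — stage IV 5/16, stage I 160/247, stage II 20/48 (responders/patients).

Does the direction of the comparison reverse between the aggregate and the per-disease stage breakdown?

Yes

Stage IV: Protocol Beta 77/197 = 39.1%, Drug A 5/16 = 31.2% → Protocol Beta
Stage I: Protocol Beta 14/20 = 70.0%, Drug A 160/247 = 64.8% → Protocol Beta
Stage II: Protocol Beta 17/32 = 53.1%, Drug A 20/48 = 41.7% → Protocol Beta
Overall: Protocol Beta 108/249 = 43.4%, Drug A 185/311 = 59.5% → Drug A
Protocol Beta wins each disease group but Drug A wins overall — the comparison reverses. Protocol Beta's patients skew toward stage IV, which has a lower base rate.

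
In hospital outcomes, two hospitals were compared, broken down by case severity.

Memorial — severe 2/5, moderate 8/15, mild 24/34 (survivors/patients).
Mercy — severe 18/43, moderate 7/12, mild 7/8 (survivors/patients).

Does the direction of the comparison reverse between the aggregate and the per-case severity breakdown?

Yes

Severe: Memorial 2/5 = 40.0%, Mercy 18/43 = 41.9% → Mercy
Moderate: Memorial 8/15 = 53.3%, Mercy 7/12 = 58.3% → Mercy
Mild: Memorial 24/34 = 70.6%, Mercy 7/8 = 87.5% → Mercy
Overall: Memorial 34/54 = 63.0%, Mercy 32/63 = 50.8% → Memorial
Mercy wins each case group but Memorial wins overall — the comparison reverses. Mercy's patients skew toward severe, which has a lower base rate.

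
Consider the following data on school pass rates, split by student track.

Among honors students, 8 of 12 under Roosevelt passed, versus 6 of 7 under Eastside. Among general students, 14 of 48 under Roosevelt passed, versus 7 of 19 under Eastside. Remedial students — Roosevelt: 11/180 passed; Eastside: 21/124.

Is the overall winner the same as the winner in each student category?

Yes

Honors: Roosevelt 8/12 = 66.7%, Eastside 6/7 = 85.7% → Eastside
General: Roosevelt 14/48 = 29.2%, Eastside 7/19 = 36.8% → Eastside
Remedial: Roosevelt 11/180 = 6.1%, Eastside 21/124 = 16.9% → Eastside
Overall: Roosevelt 33/240 = 13.8%, Eastside 34/150 = 22.7% → Eastside
Eastside wins overall and in every student group — no reversal.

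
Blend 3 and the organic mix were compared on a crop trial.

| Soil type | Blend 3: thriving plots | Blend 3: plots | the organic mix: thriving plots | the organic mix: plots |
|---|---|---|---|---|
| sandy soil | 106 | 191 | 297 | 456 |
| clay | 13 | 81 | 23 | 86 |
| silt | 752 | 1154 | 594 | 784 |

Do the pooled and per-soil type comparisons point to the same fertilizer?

Yes

Sandy soil: Blend 3 106/191 = 55.5%, the organic mix 297/456 = 65.1% → the organic mix
Clay: Blend 3 13/81 = 16.0%, the organic mix 23/86 = 26.7% → the organic mix
Silt: Blend 3 752/1154 = 65.2%, the organic mix 594/784 = 75.8% → the organic mix
Overall: Blend 3 871/1426 = 61.1%, the organic mix 914/1326 = 68.9% → the organic mix
The organic mix wins overall and in every soil group — no reversal.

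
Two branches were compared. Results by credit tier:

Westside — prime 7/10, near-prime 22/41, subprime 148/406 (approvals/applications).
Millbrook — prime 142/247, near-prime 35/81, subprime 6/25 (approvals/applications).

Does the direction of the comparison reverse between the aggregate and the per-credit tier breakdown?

Prime: Westside 7/10 = 70.0%, Millbrook 142/247 = 57.5% → Westside
Near-prime: Westside 22/41 = 53.7%, Millbrook 35/81 = 43.2% → Westside
Subprime: Westside 148/406 = 36.5%, Millbrook 6/25 = 24.0% → Westside
Overall: Westside 177/457 = 38.7%, Millbrook 183/353 = 51.8% → Millbrook
Westside wins each credit group but Millbrook wins overall — the comparison reverses. Westside's applications skew toward subprime, which has a lower base rate.

Yes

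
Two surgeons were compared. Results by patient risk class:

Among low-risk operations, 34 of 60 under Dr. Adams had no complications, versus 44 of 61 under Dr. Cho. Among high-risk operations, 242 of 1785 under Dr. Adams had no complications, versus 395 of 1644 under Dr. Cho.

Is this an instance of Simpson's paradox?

No

Low-risk: Dr. Adams 34/60 = 56.7%, Dr. Cho 44/61 = 72.1% → Dr. Cho
High-risk: Dr. Adams 242/1785 = 13.6%, Dr. Cho 395/1644 = 24.0% → Dr. Cho
Overall: Dr. Adams 276/1845 = 15.0%, Dr. Cho 439/1705 = 25.7% → Dr. Cho
Dr. Cho wins overall and in every patient risk group — no reversal.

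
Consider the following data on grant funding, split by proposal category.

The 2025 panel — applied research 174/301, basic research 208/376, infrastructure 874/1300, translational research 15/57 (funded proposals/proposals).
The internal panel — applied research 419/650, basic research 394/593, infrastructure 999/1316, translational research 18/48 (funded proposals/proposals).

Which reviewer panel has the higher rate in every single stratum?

the internal panel

Applied research: the 2025 panel 174/301 = 57.8%, the internal panel 419/650 = 64.5% → the internal panel
Basic research: the 2025 panel 208/376 = 55.3%, the internal panel 394/593 = 66.4% → the internal panel
Infrastructure: the 2025 panel 874/1300 = 67.2%, the internal panel 999/1316 = 75.9% → the internal panel
Translational research: the 2025 panel 15/57 = 26.3%, the internal panel 18/48 = 37.5% → the internal panel
The internal panel has the higher rate in all 4 groups.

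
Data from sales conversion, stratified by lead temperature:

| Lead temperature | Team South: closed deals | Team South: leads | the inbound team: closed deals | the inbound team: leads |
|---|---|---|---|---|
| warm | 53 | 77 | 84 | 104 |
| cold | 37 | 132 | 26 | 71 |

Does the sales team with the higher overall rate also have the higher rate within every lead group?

Warm: Team South 53/77 = 68.8%, the inbound team 84/104 = 80.8% → the inbound team
Cold: Team South 37/132 = 28.0%, the inbound team 26/71 = 36.6% → the inbound team
Overall: Team South 90/209 = 43.1%, the inbound team 110/175 = 62.9% → the inbound team
The inbound team wins overall and in every lead group — no reversal.

Yes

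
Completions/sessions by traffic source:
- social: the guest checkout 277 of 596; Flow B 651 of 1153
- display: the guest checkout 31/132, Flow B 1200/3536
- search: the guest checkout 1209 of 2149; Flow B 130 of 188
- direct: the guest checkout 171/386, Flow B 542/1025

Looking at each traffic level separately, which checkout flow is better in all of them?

Social: the guest checkout 277/596 = 46.5%, Flow B 651/1153 = 56.5% → Flow B
Display: the guest checkout 31/132 = 23.5%, Flow B 1200/3536 = 33.9% → Flow B
Search: the guest checkout 1209/2149 = 56.3%, Flow B 130/188 = 69.1% → Flow B
Direct: the guest checkout 171/386 = 44.3%, Flow B 542/1025 = 52.9% → Flow B
Flow B has the higher rate in all 4 groups.

Flow B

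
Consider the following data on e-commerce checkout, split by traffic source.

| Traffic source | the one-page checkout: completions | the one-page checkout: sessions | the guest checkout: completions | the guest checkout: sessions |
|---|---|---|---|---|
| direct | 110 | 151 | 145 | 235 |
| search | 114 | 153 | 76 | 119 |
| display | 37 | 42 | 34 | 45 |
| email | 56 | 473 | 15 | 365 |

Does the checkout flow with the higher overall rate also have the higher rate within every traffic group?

Yes

Direct: the one-page checkout 110/151 = 72.8%, the guest checkout 145/235 = 61.7% → the one-page checkout
Search: the one-page checkout 114/153 = 74.5%, the guest checkout 76/119 = 63.9% → the one-page checkout
Display: the one-page checkout 37/42 = 88.1%, the guest checkout 34/45 = 75.6% → the one-page checkout
Email: the one-page checkout 56/473 = 11.8%, the guest checkout 15/365 = 4.1% → the one-page checkout
Overall: the one-page checkout 317/819 = 38.7%, the guest checkout 270/764 = 35.3% → the one-page checkout
The one-page checkout wins overall and in every traffic group — no reversal.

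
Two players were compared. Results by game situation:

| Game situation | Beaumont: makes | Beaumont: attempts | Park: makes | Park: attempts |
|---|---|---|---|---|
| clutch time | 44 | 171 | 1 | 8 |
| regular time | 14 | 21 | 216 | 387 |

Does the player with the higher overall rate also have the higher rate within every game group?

No

Clutch time: Beaumont 44/171 = 25.7%, Park 1/8 = 12.5% → Beaumont
Regular time: Beaumont 14/21 = 66.7%, Park 216/387 = 55.8% → Beaumont
Overall: Beaumont 58/192 = 30.2%, Park 217/395 = 54.9% → Park
Beaumont wins each game group but Park wins overall — the comparison reverses. Beaumont's attempts skew toward clutch time, which has a lower base rate.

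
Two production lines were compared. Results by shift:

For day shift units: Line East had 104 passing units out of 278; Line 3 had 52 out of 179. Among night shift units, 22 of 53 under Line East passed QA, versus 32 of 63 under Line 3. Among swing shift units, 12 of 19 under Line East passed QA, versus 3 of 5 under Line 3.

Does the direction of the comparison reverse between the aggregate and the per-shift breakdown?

No

Day shift: Line East 104/278 = 37.4%, Line 3 52/179 = 29.1% → Line East
Night shift: Line East 22/53 = 41.5%, Line 3 32/63 = 50.8% → Line 3
Swing shift: Line East 12/19 = 63.2%, Line 3 3/5 = 60.0% → Line East
Overall: Line East 138/350 = 39.4%, Line 3 87/247 = 35.2% → Line East
Neither sweeps: Line East wins 2 of 3 groups, Line 3 wins 1. Line East wins overall but not every group — no Simpson reversal.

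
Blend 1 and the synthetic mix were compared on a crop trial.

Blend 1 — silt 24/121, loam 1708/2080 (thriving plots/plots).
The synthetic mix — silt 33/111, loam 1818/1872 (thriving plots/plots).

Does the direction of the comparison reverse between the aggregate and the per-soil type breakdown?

Silt: Blend 1 24/121 = 19.8%, the synthetic mix 33/111 = 29.7% → the synthetic mix
Loam: Blend 1 1708/2080 = 82.1%, the synthetic mix 1818/1872 = 97.1% → the synthetic mix
Overall: Blend 1 1732/2201 = 78.7%, the synthetic mix 1851/1983 = 93.3% → the synthetic mix
The synthetic mix wins overall and in every soil group — no reversal.

No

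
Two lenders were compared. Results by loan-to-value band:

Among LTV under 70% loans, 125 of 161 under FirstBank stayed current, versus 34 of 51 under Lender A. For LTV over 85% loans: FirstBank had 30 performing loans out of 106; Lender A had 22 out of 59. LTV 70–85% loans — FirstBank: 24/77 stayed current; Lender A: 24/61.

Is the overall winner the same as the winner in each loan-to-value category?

LTV under 70%: FirstBank 125/161 = 77.6%, Lender A 34/51 = 66.7% → FirstBank
LTV over 85%: FirstBank 30/106 = 28.3%, Lender A 22/59 = 37.3% → Lender A
LTV 70–85%: FirstBank 24/77 = 31.2%, Lender A 24/61 = 39.3% → Lender A
Overall: FirstBank 179/344 = 52.0%, Lender A 80/171 = 46.8% → FirstBank
Neither sweeps: FirstBank wins 1 of 3 groups, Lender A wins 2. FirstBank wins overall but not every group — no Simpson reversal.

No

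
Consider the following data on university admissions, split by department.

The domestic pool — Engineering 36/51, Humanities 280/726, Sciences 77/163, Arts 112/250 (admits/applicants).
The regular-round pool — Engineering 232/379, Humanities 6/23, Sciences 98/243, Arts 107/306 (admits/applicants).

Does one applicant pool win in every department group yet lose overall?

Yes

Engineering: the domestic pool 36/51 = 70.6%, the regular-round pool 232/379 = 61.2% → the domestic pool
Humanities: the domestic pool 280/726 = 38.6%, the regular-round pool 6/23 = 26.1% → the domestic pool
Sciences: the domestic pool 77/163 = 47.2%, the regular-round pool 98/243 = 40.3% → the domestic pool
Arts: the domestic pool 112/250 = 44.8%, the regular-round pool 107/306 = 35.0% → the domestic pool
Overall: the domestic pool 505/1190 = 42.4%, the regular-round pool 443/951 = 46.6% → the regular-round pool
The domestic pool wins each department group but the regular-round pool wins overall — the comparison reverses. The domestic pool's applicants skew toward Humanities, which has a lower base rate.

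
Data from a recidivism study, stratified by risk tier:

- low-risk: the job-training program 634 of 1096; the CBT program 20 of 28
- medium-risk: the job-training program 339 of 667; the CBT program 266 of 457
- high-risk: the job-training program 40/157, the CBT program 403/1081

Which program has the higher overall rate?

the job-training program

Low-risk: the job-training program 634/1096 = 57.8%, the CBT program 20/28 = 71.4% → the CBT program
Medium-risk: the job-training program 339/667 = 50.8%, the CBT program 266/457 = 58.2% → the CBT program
High-risk: the job-training program 40/157 = 25.5%, the CBT program 403/1081 = 37.3% → the CBT program
Overall: the job-training program 1013/1920 = 52.8%, the CBT program 689/1566 = 44.0% → the job-training program
(The CBT program wins every risk group but the job-training program wins overall — the CBT program's participants skew toward the low-rate high-risk group.)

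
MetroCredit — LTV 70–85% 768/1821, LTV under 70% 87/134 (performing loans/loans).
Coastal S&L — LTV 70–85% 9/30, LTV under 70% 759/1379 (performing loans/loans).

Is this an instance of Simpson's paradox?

Yes

LTV 70–85%: MetroCredit 768/1821 = 42.2%, Coastal S&L 9/30 = 30.0% → MetroCredit
LTV under 70%: MetroCredit 87/134 = 64.9%, Coastal S&L 759/1379 = 55.0% → MetroCredit
Overall: MetroCredit 855/1955 = 43.7%, Coastal S&L 768/1409 = 54.5% → Coastal S&L
MetroCredit wins each loan-to-value group but Coastal S&L wins overall — the comparison reverses. MetroCredit's loans skew toward LTV 70–85%, which has a lower base rate.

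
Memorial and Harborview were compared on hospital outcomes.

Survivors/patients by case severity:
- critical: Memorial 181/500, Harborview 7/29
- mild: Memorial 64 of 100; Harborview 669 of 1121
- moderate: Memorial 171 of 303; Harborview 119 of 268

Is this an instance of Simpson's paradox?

Yes

Critical: Memorial 181/500 = 36.2%, Harborview 7/29 = 24.1% → Memorial
Mild: Memorial 64/100 = 64.0%, Harborview 669/1121 = 59.7% → Memorial
Moderate: Memorial 171/303 = 56.4%, Harborview 119/268 = 44.4% → Memorial
Overall: Memorial 416/903 = 46.1%, Harborview 795/1418 = 56.1% → Harborview
Memorial wins each case group but Harborview wins overall — the comparison reverses. Memorial's patients skew toward critical, which has a lower base rate.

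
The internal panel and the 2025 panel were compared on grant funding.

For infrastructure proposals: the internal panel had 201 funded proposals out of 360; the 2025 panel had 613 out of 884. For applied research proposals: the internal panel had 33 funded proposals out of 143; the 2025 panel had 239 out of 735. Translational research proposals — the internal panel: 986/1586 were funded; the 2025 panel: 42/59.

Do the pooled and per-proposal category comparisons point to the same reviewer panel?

No

Infrastructure: the internal panel 201/360 = 55.8%, the 2025 panel 613/884 = 69.3% → the 2025 panel
Applied research: the internal panel 33/143 = 23.1%, the 2025 panel 239/735 = 32.5% → the 2025 panel
Translational research: the internal panel 986/1586 = 62.2%, the 2025 panel 42/59 = 71.2% → the 2025 panel
Overall: the internal panel 1220/2089 = 58.4%, the 2025 panel 894/1678 = 53.3% → the internal panel
The 2025 panel wins each proposal group but the internal panel wins overall — the comparison reverses. The 2025 panel's proposals skew toward applied research, which has a lower base rate.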